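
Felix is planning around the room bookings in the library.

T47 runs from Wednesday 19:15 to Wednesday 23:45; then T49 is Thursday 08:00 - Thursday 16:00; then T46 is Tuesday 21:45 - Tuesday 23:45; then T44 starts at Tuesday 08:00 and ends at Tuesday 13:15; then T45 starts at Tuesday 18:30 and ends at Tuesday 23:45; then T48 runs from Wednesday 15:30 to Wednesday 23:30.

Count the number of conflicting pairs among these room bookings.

2

Sorted by start: T44, T45, T46, T48, T47, T49.
T45 starts after T44 ends, so T44 has no further overlaps.
T46 starts before T45 ends → T45 and T46 overlap.
T48 starts after T45 ends, so T45 has no further overlaps.
T48 starts after T46 ends, so T46 has no further overlaps.
T47 starts before T48 ends → T48 and T47 overlap.
T49 starts after T48 ends.
T49 starts after T47 ends.
Overlapping pairs: T45 & T46, T47 & T48 — 2 in total.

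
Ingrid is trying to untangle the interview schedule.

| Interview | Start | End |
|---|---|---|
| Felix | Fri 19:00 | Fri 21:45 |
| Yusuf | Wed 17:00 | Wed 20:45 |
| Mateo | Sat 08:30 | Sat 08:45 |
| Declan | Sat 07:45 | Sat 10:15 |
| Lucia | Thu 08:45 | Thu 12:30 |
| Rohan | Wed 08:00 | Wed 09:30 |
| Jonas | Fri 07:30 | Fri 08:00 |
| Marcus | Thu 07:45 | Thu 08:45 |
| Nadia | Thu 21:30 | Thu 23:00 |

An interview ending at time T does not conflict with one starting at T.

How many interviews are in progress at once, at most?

2

Sort all start/end points and keep a running count:
Wed 08:00 start Rohan → 1
Wed 09:30 end Rohan → 0
Wed 17:00 start Yusuf → 1
Wed 20:45 end Yusuf → 0
Thu 07:45 start Marcus → 1
Thu 08:45 end Marcus → 0
Thu 08:45 start Lucia → 1
Thu 12:30 end Lucia → 0
Thu 21:30 start Nadia → 1
Thu 23:00 end Nadia → 0
Fri 07:30 start Jonas → 1
Fri 08:00 end Jonas → 0
Fri 19:00 start Felix → 1
Fri 21:45 end Felix → 0
Sat 07:45 start Declan → 1
Sat 08:30 start Mateo → 2
Sat 08:45 end Mateo → 1
Sat 10:15 end Declan → 0
Peak is 2, at Sat 08:30 (Declan, Mateo).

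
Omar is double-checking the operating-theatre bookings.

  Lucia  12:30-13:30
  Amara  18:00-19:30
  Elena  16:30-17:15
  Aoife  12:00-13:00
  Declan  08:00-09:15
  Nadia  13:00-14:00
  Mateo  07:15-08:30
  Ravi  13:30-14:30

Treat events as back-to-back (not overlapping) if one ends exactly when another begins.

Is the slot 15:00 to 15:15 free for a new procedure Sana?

Mateo: ends 08:30 at or before Sana starts 15:00 → clear.
Declan: ends 09:15 at or before Sana starts 15:00 → clear.
Aoife: ends 13:00 at or before Sana starts 15:00 → clear.
Lucia: ends 13:30 at or before Sana starts 15:00 → clear.
Nadia: ends 14:00 at or before Sana starts 15:00 → clear.
Ravi: ends 14:30 at or before Sana starts 15:00 → clear.
Elena: starts 16:30 at or after Sana ends 15:15 → clear.
Amara: starts 18:00 at or after Sana ends 15:15 → clear.

Yes — the slot is free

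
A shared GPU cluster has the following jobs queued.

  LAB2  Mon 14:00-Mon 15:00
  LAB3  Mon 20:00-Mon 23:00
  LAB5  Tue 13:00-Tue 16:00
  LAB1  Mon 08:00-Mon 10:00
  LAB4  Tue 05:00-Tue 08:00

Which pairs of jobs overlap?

Sorted by start: LAB1, LAB2, LAB3, LAB4, LAB5.
LAB2 starts after LAB1 ends, so nothing later overlaps LAB1 either.
LAB3 starts after LAB2 ends, so nothing later overlaps LAB2 either.
LAB4 starts after LAB3 ends, so nothing later overlaps LAB3 either.
LAB5 starts after LAB4 ends.

no conflicts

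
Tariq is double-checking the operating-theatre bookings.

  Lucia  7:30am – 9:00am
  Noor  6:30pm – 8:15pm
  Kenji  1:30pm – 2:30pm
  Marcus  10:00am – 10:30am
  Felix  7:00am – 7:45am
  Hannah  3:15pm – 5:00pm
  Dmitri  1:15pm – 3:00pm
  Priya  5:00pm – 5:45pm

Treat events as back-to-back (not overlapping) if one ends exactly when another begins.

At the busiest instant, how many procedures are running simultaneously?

Sort all start/end points and keep a running count:
7:00am start Felix → 1
7:30am start Lucia → 2
7:45am end Felix → 1
9:00am end Lucia → 0
10:00am start Marcus → 1
10:30am end Marcus → 0
1:15pm start Dmitri → 1
1:30pm start Kenji → 2
2:30pm end Kenji → 1
3:00pm end Dmitri → 0
3:15pm start Hannah → 1
5:00pm end Hannah → 0
5:00pm start Priya → 1
5:45pm end Priya → 0
6:30pm start Noor → 1
8:15pm end Noor → 0
Peak is 2, at 7:30am (Felix, Lucia).

2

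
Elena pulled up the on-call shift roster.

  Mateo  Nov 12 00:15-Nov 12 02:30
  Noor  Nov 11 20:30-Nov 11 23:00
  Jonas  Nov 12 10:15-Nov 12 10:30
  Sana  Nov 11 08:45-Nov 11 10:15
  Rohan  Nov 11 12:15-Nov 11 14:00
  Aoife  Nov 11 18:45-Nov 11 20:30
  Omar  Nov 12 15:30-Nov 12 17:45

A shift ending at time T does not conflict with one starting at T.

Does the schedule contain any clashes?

No

Sorted by start: Sana, Rohan, Aoife, Noor, Mateo, Jonas, Omar.
Rohan starts after Sana ends, so nothing later overlaps Sana either.
Aoife starts after Rohan ends, so nothing later overlaps Rohan either.
Noor starts exactly when Aoife ends (back-to-back, no overlap), so nothing later overlaps Aoife either.
Mateo starts after Noor ends, so nothing later overlaps Noor either.
Jonas starts after Mateo ends, so nothing later overlaps Mateo either.
Omar starts after Jonas ends.
Every pair is clear; the schedule has no overlaps.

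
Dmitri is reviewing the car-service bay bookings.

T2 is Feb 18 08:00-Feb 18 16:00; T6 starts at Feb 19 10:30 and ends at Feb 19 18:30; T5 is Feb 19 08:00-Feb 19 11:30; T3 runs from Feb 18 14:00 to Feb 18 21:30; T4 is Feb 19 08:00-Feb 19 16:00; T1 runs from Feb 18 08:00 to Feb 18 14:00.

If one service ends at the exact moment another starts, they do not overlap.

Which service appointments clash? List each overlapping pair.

T1 & T2, T2 & T3, T4 & T5, T4 & T6, T5 & T6

Sorted by start: T1, T2, T3, T4, T5, T6.
T2 starts before T1 ends → T1 and T2 overlap.
T3 starts exactly when T1 ends (back-to-back, no overlap); T1 is clear from here.
T3 starts before T2 ends → T2 and T3 overlap.
T4 starts after T2 ends; T2 is clear from here.
T4 starts after T3 ends; T3 is clear from here.
T5 starts before T4 ends → T4 and T5 overlap.
T6 starts before T4 ends → T4 and T6 overlap.
T6 starts before T5 ends → T5 and T6 overlap.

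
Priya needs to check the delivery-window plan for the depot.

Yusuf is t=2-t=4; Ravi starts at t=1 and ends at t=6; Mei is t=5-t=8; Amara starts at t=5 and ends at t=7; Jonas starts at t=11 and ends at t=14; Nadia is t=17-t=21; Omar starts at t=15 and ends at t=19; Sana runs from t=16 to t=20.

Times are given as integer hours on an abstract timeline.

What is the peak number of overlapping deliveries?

3

Sweep the timeline, counting +1 at each start and −1 at each end (ends before starts at a tie):
t=1 start Ravi → 1
t=2 start Yusuf → 2
t=4 end Yusuf → 1
t=5 start Amara → 2
t=5 start Mei → 3
t=6 end Ravi → 2
t=7 end Amara → 1
t=8 end Mei → 0
t=11 start Jonas → 1
t=14 end Jonas → 0
t=15 start Omar → 1
t=16 start Sana → 2
t=17 start Nadia → 3
t=19 end Omar → 2
t=20 end Sana → 1
t=21 end Nadia → 0
Peak is 3, at t=5 (Amara, Mei, Ravi).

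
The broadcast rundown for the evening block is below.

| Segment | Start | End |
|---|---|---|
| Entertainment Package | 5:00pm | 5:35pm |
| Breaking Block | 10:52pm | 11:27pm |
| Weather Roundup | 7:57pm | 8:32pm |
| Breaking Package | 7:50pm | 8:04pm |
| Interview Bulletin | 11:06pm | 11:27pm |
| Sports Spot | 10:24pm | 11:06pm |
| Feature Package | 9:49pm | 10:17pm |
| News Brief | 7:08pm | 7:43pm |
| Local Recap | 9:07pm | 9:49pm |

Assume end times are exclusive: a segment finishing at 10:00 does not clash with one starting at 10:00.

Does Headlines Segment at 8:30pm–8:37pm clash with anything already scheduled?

Yes — it overlaps Weather Roundup

Entertainment Package: ends 5:35pm at or before Headlines Segment starts 8:30pm → clear.
News Brief: ends 7:43pm at or before Headlines Segment starts 8:30pm → clear.
Breaking Package: ends 8:04pm at or before Headlines Segment starts 8:30pm → clear.
Weather Roundup: starts 7:57pm before Headlines Segment ends 8:37pm, and ends 8:32pm after Headlines Segment starts 8:30pm → overlap.
Local Recap: starts 9:07pm at or after Headlines Segment ends 8:37pm → clear.
Feature Package: starts 9:49pm at or after Headlines Segment ends 8:37pm → clear.
Sports Spot: starts 10:24pm at or after Headlines Segment ends 8:37pm → clear.
Breaking Block: starts 10:52pm at or after Headlines Segment ends 8:37pm → clear.
Interview Bulletin: starts 11:06pm at or after Headlines Segment ends 8:37pm → clear.
Headlines Segment overlaps Weather Roundup.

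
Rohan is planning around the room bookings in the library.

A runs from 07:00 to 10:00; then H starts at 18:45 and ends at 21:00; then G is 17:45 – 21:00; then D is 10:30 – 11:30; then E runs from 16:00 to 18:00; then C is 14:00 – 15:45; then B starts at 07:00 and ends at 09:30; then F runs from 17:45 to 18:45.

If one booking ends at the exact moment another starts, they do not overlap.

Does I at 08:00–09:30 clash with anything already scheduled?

Yes — it overlaps A, B

A: starts 07:00 before I ends 09:30, and ends 10:00 after I starts 08:00 → overlap.
B: starts 07:00 before I ends 09:30, and ends 09:30 after I starts 08:00 → overlap.
D: starts 10:30 at or after I ends 09:30 → clear.
C: starts 14:00 at or after I ends 09:30 → clear.
E: starts 16:00 at or after I ends 09:30 → clear.
F: starts 17:45 at or after I ends 09:30 → clear.
G: starts 17:45 at or after I ends 09:30 → clear.
H: starts 18:45 at or after I ends 09:30 → clear.
I overlaps A, B.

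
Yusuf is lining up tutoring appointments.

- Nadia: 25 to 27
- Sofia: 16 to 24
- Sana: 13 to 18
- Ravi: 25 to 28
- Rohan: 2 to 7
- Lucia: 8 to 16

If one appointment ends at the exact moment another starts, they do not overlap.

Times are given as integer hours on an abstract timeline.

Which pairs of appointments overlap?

Check each pair: they overlap iff neither finishes before the other starts.
Sorted by start: Rohan, Lucia, Sana, Sofia, Ravi, Nadia.
Lucia starts after Rohan ends, so Rohan has no further overlaps.
Sana starts before Lucia ends → Lucia and Sana overlap.
Sofia starts exactly when Lucia ends (back-to-back, no overlap), so Lucia has no further overlaps.
Sofia starts before Sana ends → Sana and Sofia overlap.
Ravi starts after Sana ends, so Sana has no further overlaps.
Ravi starts after Sofia ends, so Sofia has no further overlaps.
Nadia starts before Ravi ends → Ravi and Nadia overlap.

Lucia & Sana, Nadia & Ravi, Sana & Sofia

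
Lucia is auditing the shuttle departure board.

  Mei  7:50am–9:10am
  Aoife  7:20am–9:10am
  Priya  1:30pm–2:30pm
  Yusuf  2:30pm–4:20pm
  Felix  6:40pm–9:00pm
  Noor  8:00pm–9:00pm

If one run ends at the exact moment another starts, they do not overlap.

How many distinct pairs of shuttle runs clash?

2

Sorted by start: Aoife, Mei, Priya, Yusuf, Felix, Noor.
Mei starts before Aoife ends → Aoife and Mei overlap.
Priya starts after Aoife ends; Aoife is clear from here.
Priya starts after Mei ends; Mei is clear from here.
Yusuf starts exactly when Priya ends (back-to-back, no overlap); Priya is clear from here.
Felix starts after Yusuf ends; Yusuf is clear from here.
Noor starts before Felix ends → Felix and Noor overlap.
Overlapping pairs: Aoife & Mei, Felix & Noor — 2 in total.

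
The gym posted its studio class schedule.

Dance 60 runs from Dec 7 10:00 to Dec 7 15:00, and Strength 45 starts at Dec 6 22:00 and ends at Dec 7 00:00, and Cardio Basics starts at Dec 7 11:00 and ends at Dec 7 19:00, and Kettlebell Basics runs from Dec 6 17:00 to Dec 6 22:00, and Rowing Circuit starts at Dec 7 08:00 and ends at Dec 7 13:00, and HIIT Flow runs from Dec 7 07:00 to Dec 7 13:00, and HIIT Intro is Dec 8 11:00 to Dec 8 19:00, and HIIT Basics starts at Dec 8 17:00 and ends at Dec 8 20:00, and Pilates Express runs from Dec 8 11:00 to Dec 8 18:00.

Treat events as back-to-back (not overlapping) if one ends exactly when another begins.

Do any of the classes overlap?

Sorted by start: Kettlebell Basics, Strength 45, HIIT Flow, Rowing Circuit, Dance 60, Cardio Basics, Pilates Express, HIIT Intro, HIIT Basics.
Strength 45 starts exactly when Kettlebell Basics ends (back-to-back, no overlap), so Kettlebell Basics has no further overlaps.
HIIT Flow starts after Strength 45 ends, so Strength 45 has no further overlaps.
Rowing Circuit starts before HIIT Flow ends → HIIT Flow and Rowing Circuit overlap.
That's a conflict, so the schedule is not conflict-free.

Yes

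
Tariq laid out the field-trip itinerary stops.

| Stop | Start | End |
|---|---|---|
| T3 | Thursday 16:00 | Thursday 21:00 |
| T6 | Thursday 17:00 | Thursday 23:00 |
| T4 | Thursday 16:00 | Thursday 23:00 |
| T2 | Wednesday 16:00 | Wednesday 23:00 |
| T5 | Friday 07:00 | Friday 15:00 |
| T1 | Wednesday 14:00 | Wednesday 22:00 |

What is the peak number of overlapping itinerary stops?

Sweep the timeline, counting +1 at each start and −1 at each end (ends before starts at a tie):
Wednesday 14:00 start T1 → 1
Wednesday 16:00 start T2 → 2
Wednesday 22:00 end T1 → 1
Wednesday 23:00 end T2 → 0
Thursday 16:00 start T3 → 1
Thursday 16:00 start T4 → 2
Thursday 17:00 start T6 → 3
Thursday 21:00 end T3 → 2
Thursday 23:00 end T4 → 1
Thursday 23:00 end T6 → 0
Friday 07:00 start T5 → 1
Friday 15:00 end T5 → 0
Peak is 3, at Thursday 17:00 (T3, T4, T6).

3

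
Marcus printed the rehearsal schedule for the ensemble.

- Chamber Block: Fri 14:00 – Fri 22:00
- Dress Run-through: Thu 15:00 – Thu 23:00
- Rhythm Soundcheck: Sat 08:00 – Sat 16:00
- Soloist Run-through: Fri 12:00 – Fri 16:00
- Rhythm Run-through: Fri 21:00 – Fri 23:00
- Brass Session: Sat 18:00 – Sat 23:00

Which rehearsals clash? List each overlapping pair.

Sorted by start: Dress Run-through, Soloist Run-through, Chamber Block, Rhythm Run-through, Rhythm Soundcheck, Brass Session.
Soloist Run-through starts after Dress Run-through ends — done with Dress Run-through.
Chamber Block starts before Soloist Run-through ends → Soloist Run-through and Chamber Block overlap.
Rhythm Run-through starts after Soloist Run-through ends — done with Soloist Run-through.
Rhythm Run-through starts before Chamber Block ends → Chamber Block and Rhythm Run-through overlap.
Rhythm Soundcheck starts after Chamber Block ends — done with Chamber Block.
Rhythm Soundcheck starts after Rhythm Run-through ends — done with Rhythm Run-through.
Brass Session starts after Rhythm Soundcheck ends.

Chamber Block & Rhythm Run-through, Chamber Block & Soloist Run-through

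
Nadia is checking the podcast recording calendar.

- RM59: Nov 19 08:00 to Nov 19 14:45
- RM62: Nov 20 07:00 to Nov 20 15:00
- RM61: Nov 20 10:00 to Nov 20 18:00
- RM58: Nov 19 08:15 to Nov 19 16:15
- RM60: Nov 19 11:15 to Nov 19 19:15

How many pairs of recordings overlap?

Sorted by start: RM59, RM58, RM60, RM62, RM61.
RM58 starts before RM59 ends → RM59 and RM58 overlap.
RM60 starts before RM59 ends → RM59 and RM60 overlap.
RM62 starts after RM59 ends — done with RM59.
RM60 starts before RM58 ends → RM58 and RM60 overlap.
RM62 starts after RM58 ends — done with RM58.
RM62 starts after RM60 ends — done with RM60.
RM61 starts before RM62 ends → RM62 and RM61 overlap.
Overlapping pairs: RM58 & RM59, RM58 & RM60, RM59 & RM60, RM61 & RM62 — 4 in total.

4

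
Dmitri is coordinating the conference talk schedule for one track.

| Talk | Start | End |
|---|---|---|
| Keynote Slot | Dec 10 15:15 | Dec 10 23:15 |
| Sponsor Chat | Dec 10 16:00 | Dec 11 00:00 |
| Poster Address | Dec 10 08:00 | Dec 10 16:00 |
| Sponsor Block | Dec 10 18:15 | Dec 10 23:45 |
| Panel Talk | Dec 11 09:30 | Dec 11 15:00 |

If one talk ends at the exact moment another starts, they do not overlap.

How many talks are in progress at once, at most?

Sort all start/end points and keep a running count:
Dec 10 08:00 start Poster Address → 1
Dec 10 15:15 start Keynote Slot → 2
Dec 10 16:00 end Poster Address → 1
Dec 10 16:00 start Sponsor Chat → 2
Dec 10 18:15 start Sponsor Block → 3
Dec 10 23:15 end Keynote Slot → 2
Dec 10 23:45 end Sponsor Block → 1
Dec 11 00:00 end Sponsor Chat → 0
Dec 11 09:30 start Panel Talk → 1
Dec 11 15:00 end Panel Talk → 0
Peak is 3, at Dec 10 18:15 (Keynote Slot, Sponsor Block, Sponsor Chat).

3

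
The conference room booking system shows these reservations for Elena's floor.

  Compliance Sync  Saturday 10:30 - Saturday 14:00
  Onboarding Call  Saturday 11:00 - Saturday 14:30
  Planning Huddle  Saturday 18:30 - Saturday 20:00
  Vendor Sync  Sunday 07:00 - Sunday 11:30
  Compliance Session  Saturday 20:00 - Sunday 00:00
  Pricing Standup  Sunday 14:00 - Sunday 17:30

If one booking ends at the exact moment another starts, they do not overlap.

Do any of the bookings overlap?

Yes

Two intervals overlap when each starts before the other ends.
Sorted by start: Compliance Sync, Onboarding Call, Planning Huddle, Compliance Session, Vendor Sync, Pricing Standup.
Onboarding Call starts before Compliance Sync ends → Compliance Sync and Onboarding Call overlap.
That's a conflict, so the schedule is not conflict-free.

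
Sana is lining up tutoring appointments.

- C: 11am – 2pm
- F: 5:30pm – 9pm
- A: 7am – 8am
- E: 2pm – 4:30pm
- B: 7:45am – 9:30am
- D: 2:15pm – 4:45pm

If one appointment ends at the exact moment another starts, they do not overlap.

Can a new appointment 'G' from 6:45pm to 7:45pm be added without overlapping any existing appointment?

A: ends 8am at or before G starts 6:45pm → clear.
B: ends 9:30am at or before G starts 6:45pm → clear.
C: ends 2pm at or before G starts 6:45pm → clear.
E: ends 4:30pm at or before G starts 6:45pm → clear.
D: ends 4:45pm at or before G starts 6:45pm → clear.
F: starts 5:30pm before G ends 7:45pm, and ends 9pm after G starts 6:45pm → overlap.
G overlaps F.

No — it overlaps F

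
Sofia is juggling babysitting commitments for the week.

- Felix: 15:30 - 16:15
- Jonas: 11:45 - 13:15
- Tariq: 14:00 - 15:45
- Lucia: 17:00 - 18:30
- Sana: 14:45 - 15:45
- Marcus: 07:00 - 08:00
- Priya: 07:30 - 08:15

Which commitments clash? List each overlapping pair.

Check each pair: they overlap iff neither finishes before the other starts.
Sorted by start: Marcus, Priya, Jonas, Tariq, Sana, Felix, Lucia.
Priya starts before Marcus ends → Marcus and Priya overlap.
Jonas starts after Marcus ends, so nothing later overlaps Marcus either.
Jonas starts after Priya ends, so nothing later overlaps Priya either.
Tariq starts after Jonas ends, so nothing later overlaps Jonas either.
Sana starts before Tariq ends → Tariq and Sana overlap.
Felix starts before Tariq ends → Tariq and Felix overlap.
Lucia starts after Tariq ends.
Felix starts before Sana ends → Sana and Felix overlap.
Lucia starts after Sana ends.
Lucia starts after Felix ends.

Felix & Sana, Felix & Tariq, Marcus & Priya, Sana & Tariq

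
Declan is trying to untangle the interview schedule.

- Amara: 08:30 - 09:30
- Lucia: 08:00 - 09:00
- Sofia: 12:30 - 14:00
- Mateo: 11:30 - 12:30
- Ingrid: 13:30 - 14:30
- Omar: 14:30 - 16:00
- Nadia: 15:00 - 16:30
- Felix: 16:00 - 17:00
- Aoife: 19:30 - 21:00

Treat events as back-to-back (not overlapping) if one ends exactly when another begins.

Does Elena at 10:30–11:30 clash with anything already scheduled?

Lucia: ends 09:00 at or before Elena starts 10:30 → clear.
Amara: ends 09:30 at or before Elena starts 10:30 → clear.
Mateo: starts 11:30 at or after Elena ends 11:30 → clear.
Sofia: starts 12:30 at or after Elena ends 11:30 → clear.
Ingrid: starts 13:30 at or after Elena ends 11:30 → clear.
Omar: starts 14:30 at or after Elena ends 11:30 → clear.
Nadia: starts 15:00 at or after Elena ends 11:30 → clear.
Felix: starts 16:00 at or after Elena ends 11:30 → clear.
Aoife: starts 19:30 at or after Elena ends 11:30 → clear.

No — it doesn't clash with anything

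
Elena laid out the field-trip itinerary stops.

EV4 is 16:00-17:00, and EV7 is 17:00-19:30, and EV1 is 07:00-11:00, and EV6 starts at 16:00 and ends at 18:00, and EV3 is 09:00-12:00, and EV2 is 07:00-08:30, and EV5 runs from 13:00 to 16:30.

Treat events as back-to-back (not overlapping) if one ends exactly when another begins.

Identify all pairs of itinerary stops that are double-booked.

Two intervals overlap when each starts before the other ends.
Sorted by start: EV1, EV2, EV3, EV5, EV4, EV6, EV7.
EV2 starts before EV1 ends → EV1 and EV2 overlap.
EV3 starts before EV1 ends → EV1 and EV3 overlap.
EV5 starts after EV1 ends; EV1 is clear from here.
EV3 starts after EV2 ends; EV2 is clear from here.
EV5 starts after EV3 ends; EV3 is clear from here.
EV4 starts before EV5 ends → EV5 and EV4 overlap.
EV6 starts before EV5 ends → EV5 and EV6 overlap.
EV7 starts after EV5 ends.
EV6 starts before EV4 ends → EV4 and EV6 overlap.
EV7 starts exactly when EV4 ends (back-to-back, no overlap).
EV7 starts before EV6 ends → EV6 and EV7 overlap.

EV1 & EV2, EV1 & EV3, EV4 & EV5, EV4 & EV6, EV5 & EV6, EV6 & EV7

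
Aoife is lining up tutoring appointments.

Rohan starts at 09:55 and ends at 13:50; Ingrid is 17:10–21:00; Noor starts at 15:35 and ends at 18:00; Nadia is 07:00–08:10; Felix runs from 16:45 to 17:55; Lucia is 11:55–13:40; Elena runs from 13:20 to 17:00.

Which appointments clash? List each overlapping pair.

Elena & Felix, Elena & Lucia, Elena & Noor, Elena & Rohan, Felix & Ingrid, Felix & Noor, Ingrid & Noor, Lucia & Rohan

Sorted by start: Nadia, Rohan, Lucia, Elena, Noor, Felix, Ingrid.
Rohan starts after Nadia ends, so nothing later overlaps Nadia either.
Lucia starts before Rohan ends → Rohan and Lucia overlap.
Elena starts before Rohan ends → Rohan and Elena overlap.
Noor starts after Rohan ends, so nothing later overlaps Rohan either.
Elena starts before Lucia ends → Lucia and Elena overlap.
Noor starts after Lucia ends, so nothing later overlaps Lucia either.
Noor starts before Elena ends → Elena and Noor overlap.
Felix starts before Elena ends → Elena and Felix overlap.
Ingrid starts after Elena ends.
Felix starts before Noor ends → Noor and Felix overlap.
Ingrid starts before Noor ends → Noor and Ingrid overlap.
Ingrid starts before Felix ends → Felix and Ingrid overlap.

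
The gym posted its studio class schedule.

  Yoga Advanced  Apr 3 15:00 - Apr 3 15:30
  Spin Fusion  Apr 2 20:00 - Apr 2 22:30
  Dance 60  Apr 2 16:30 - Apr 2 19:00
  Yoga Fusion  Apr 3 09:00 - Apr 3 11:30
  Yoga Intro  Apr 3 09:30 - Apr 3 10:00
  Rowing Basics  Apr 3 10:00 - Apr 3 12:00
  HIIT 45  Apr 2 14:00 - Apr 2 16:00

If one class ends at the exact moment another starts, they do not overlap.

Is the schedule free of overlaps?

Sorted by start: HIIT 45, Dance 60, Spin Fusion, Yoga Fusion, Yoga Intro, Rowing Basics, Yoga Advanced.
Dance 60 starts after HIIT 45 ends, so HIIT 45 has no further overlaps.
Spin Fusion starts after Dance 60 ends, so Dance 60 has no further overlaps.
Yoga Fusion starts after Spin Fusion ends, so Spin Fusion has no further overlaps.
Yoga Intro starts before Yoga Fusion ends → Yoga Fusion and Yoga Intro overlap.
That's a conflict, so the schedule is not conflict-free.

No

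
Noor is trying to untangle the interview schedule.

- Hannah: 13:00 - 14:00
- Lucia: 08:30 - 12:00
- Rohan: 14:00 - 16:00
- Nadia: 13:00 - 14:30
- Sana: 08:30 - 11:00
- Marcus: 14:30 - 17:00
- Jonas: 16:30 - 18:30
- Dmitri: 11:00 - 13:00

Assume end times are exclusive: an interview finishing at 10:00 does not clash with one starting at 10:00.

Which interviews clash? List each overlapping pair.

Dmitri & Lucia, Hannah & Nadia, Jonas & Marcus, Lucia & Sana, Marcus & Rohan, Nadia & Rohan

Sorted by start: Sana, Lucia, Dmitri, Nadia, Hannah, Rohan, Marcus, Jonas.
Lucia starts before Sana ends → Sana and Lucia overlap.
Dmitri starts exactly when Sana ends (back-to-back, no overlap), so nothing later overlaps Sana either.
Dmitri starts before Lucia ends → Lucia and Dmitri overlap.
Nadia starts after Lucia ends, so nothing later overlaps Lucia either.
Nadia starts exactly when Dmitri ends (back-to-back, no overlap), so nothing later overlaps Dmitri either.
Hannah starts before Nadia ends → Nadia and Hannah overlap.
Rohan starts before Nadia ends → Nadia and Rohan overlap.
Marcus starts exactly when Nadia ends (back-to-back, no overlap), so nothing later overlaps Nadia either.
Rohan starts exactly when Hannah ends (back-to-back, no overlap), so nothing later overlaps Hannah either.
Marcus starts before Rohan ends → Rohan and Marcus overlap.
Jonas starts after Rohan ends.
Jonas starts before Marcus ends → Marcus and Jonas overlap.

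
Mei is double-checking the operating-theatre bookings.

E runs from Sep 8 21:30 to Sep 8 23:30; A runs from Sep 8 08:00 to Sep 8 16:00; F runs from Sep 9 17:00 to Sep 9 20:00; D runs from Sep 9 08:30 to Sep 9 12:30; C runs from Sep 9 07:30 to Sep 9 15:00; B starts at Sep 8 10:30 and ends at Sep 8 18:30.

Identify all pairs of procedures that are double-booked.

A & B, C & D

Check each pair: they overlap iff neither finishes before the other starts.
Sorted by start: A, B, E, C, D, F.
B starts before A ends → A and B overlap.
E starts after A ends — done with A.
E starts after B ends — done with B.
C starts after E ends — done with E.
D starts before C ends → C and D overlap.
F starts after C ends.
F starts after D ends.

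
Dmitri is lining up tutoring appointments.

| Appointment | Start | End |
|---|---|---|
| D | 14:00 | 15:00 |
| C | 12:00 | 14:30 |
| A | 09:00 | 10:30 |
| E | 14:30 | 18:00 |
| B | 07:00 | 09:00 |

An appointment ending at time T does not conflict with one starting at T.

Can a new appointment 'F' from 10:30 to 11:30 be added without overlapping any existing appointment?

Yes — the slot is free

B: ends 09:00 at or before F starts 10:30 → clear.
A: ends 10:30 at or before F starts 10:30 → clear.
C: starts 12:00 at or after F ends 11:30 → clear.
D: starts 14:00 at or after F ends 11:30 → clear.
E: starts 14:30 at or after F ends 11:30 → clear.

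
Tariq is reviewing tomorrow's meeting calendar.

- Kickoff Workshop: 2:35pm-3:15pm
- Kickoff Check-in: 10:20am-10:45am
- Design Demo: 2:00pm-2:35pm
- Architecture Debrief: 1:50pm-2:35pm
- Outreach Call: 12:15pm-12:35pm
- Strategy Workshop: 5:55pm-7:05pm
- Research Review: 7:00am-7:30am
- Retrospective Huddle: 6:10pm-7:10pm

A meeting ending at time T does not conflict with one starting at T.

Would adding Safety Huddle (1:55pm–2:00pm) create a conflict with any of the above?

Research Review: ends 7:30am at or before Safety Huddle starts 1:55pm → clear.
Kickoff Check-in: ends 10:45am at or before Safety Huddle starts 1:55pm → clear.
Outreach Call: ends 12:35pm at or before Safety Huddle starts 1:55pm → clear.
Architecture Debrief: starts 1:50pm before Safety Huddle ends 2:00pm, and ends 2:35pm after Safety Huddle starts 1:55pm → overlap.
Design Demo: starts 2:00pm at or after Safety Huddle ends 2:00pm → clear.
Kickoff Workshop: starts 2:35pm at or after Safety Huddle ends 2:00pm → clear.
Strategy Workshop: starts 5:55pm at or after Safety Huddle ends 2:00pm → clear.
Retrospective Huddle: starts 6:10pm at or after Safety Huddle ends 2:00pm → clear.
Safety Huddle overlaps Architecture Debrief.

Yes — it overlaps Architecture Debrief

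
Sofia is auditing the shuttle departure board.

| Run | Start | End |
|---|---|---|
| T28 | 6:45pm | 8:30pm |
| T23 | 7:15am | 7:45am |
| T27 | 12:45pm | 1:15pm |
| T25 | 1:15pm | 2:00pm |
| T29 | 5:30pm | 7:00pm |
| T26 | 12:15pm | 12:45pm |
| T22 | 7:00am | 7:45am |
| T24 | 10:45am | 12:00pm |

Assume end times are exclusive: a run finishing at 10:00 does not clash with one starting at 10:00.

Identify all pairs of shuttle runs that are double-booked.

T22 & T23, T28 & T29

Sorted by start: T22, T23, T24, T26, T27, T25, T29, T28.
T23 starts before T22 ends → T22 and T23 overlap.
T24 starts after T22 ends — done with T22.
T24 starts after T23 ends — done with T23.
T26 starts after T24 ends — done with T24.
T27 starts exactly when T26 ends (back-to-back, no overlap) — done with T26.
T25 starts exactly when T27 ends (back-to-back, no overlap) — done with T27.
T29 starts after T25 ends — done with T25.
T28 starts before T29 ends → T29 and T28 overlap.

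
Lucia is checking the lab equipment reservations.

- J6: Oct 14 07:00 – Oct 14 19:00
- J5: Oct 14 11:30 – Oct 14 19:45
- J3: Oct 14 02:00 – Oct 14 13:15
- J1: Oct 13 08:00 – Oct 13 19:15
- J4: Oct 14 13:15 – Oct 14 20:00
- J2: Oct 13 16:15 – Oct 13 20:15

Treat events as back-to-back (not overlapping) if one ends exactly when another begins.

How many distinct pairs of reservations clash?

6

Sorted by start: J1, J2, J3, J6, J5, J4.
J2 starts before J1 ends → J1 and J2 overlap.
J3 starts after J1 ends — done with J1.
J3 starts after J2 ends — done with J2.
J6 starts before J3 ends → J3 and J6 overlap.
J5 starts before J3 ends → J3 and J5 overlap.
J4 starts exactly when J3 ends (back-to-back, no overlap).
J5 starts before J6 ends → J6 and J5 overlap.
J4 starts before J6 ends → J6 and J4 overlap.
J4 starts before J5 ends → J5 and J4 overlap.
Overlapping pairs: J1 & J2, J3 & J5, J3 & J6, J4 & J5, J4 & J6, J5 & J6 — 6 in total.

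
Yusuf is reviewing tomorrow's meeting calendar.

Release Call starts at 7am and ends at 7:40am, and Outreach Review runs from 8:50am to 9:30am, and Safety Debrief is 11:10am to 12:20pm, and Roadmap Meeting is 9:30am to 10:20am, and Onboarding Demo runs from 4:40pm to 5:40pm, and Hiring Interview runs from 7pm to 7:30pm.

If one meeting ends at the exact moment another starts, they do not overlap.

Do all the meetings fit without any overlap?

Yes

Sorted by start: Release Call, Outreach Review, Roadmap Meeting, Safety Debrief, Onboarding Demo, Hiring Interview.
Outreach Review starts after Release Call ends, so Release Call has no further overlaps.
Roadmap Meeting starts exactly when Outreach Review ends (back-to-back, no overlap), so Outreach Review has no further overlaps.
Safety Debrief starts after Roadmap Meeting ends, so Roadmap Meeting has no further overlaps.
Onboarding Demo starts after Safety Debrief ends, so Safety Debrief has no further overlaps.
Hiring Interview starts after Onboarding Demo ends.
Every pair is clear; the schedule has no overlaps.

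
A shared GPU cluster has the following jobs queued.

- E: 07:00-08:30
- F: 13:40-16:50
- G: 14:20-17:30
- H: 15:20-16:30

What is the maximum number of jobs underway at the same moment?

3

Walk through starts and ends in time order (an end at T is processed before a start at T):
07:00 start E → 1
08:30 end E → 0
13:40 start F → 1
14:20 start G → 2
15:20 start H → 3
16:30 end H → 2
16:50 end F → 1
17:30 end G → 0
Peak is 3, at 15:20 (F, G, H).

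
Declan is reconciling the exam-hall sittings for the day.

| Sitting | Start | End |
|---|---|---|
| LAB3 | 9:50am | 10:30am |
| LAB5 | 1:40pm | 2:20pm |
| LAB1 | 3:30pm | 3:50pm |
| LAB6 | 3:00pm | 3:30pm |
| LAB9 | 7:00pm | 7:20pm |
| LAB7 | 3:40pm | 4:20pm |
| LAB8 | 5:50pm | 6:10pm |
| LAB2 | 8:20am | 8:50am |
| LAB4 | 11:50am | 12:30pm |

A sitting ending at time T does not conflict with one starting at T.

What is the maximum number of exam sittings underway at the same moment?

Sweep the timeline, counting +1 at each start and −1 at each end (ends before starts at a tie):
8:20am start LAB2 → 1
8:50am end LAB2 → 0
9:50am start LAB3 → 1
10:30am end LAB3 → 0
11:50am start LAB4 → 1
12:30pm end LAB4 → 0
1:40pm start LAB5 → 1
2:20pm end LAB5 → 0
3:00pm start LAB6 → 1
3:30pm end LAB6 → 0
3:30pm start LAB1 → 1
3:40pm start LAB7 → 2
3:50pm end LAB1 → 1
4:20pm end LAB7 → 0
5:50pm start LAB8 → 1
6:10pm end LAB8 → 0
7:00pm start LAB9 → 1
7:20pm end LAB9 → 0
Peak is 2, at 3:40pm (LAB1, LAB7).

2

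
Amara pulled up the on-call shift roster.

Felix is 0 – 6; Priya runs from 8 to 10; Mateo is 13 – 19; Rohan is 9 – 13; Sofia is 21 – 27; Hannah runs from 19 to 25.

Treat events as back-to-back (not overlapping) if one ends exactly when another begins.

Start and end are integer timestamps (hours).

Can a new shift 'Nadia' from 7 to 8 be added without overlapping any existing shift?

Yes — the slot is free

Felix: ends 6 at or before Nadia starts 7 → clear.
Priya: starts 8 at or after Nadia ends 8 → clear.
Rohan: starts 9 at or after Nadia ends 8 → clear.
Mateo: starts 13 at or after Nadia ends 8 → clear.
Hannah: starts 19 at or after Nadia ends 8 → clear.
Sofia: starts 21 at or after Nadia ends 8 → clear.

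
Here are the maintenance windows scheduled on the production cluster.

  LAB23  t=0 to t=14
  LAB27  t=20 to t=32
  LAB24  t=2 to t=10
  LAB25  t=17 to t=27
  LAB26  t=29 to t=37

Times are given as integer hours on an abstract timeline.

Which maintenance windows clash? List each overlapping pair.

Sorted by start: LAB23, LAB24, LAB25, LAB27, LAB26.
LAB24 starts before LAB23 ends → LAB23 and LAB24 overlap.
LAB25 starts after LAB23 ends — done with LAB23.
LAB25 starts after LAB24 ends — done with LAB24.
LAB27 starts before LAB25 ends → LAB25 and LAB27 overlap.
LAB26 starts after LAB25 ends.
LAB26 starts before LAB27 ends → LAB27 and LAB26 overlap.

LAB23 & LAB24, LAB25 & LAB27, LAB26 & LAB27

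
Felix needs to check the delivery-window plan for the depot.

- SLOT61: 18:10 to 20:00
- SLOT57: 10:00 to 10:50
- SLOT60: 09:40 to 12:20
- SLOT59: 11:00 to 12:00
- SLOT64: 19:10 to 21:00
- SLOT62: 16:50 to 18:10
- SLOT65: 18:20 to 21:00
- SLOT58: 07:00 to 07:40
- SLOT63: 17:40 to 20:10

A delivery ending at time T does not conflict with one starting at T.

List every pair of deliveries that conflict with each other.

Sorted by start: SLOT58, SLOT60, SLOT57, SLOT59, SLOT62, SLOT63, SLOT61, SLOT65, SLOT64.
SLOT60 starts after SLOT58 ends, so SLOT58 has no further overlaps.
SLOT57 starts before SLOT60 ends → SLOT60 and SLOT57 overlap.
SLOT59 starts before SLOT60 ends → SLOT60 and SLOT59 overlap.
SLOT62 starts after SLOT60 ends, so SLOT60 has no further overlaps.
SLOT59 starts after SLOT57 ends, so SLOT57 has no further overlaps.
SLOT62 starts after SLOT59 ends, so SLOT59 has no further overlaps.
SLOT63 starts before SLOT62 ends → SLOT62 and SLOT63 overlap.
SLOT61 starts exactly when SLOT62 ends (back-to-back, no overlap), so SLOT62 has no further overlaps.
SLOT61 starts before SLOT63 ends → SLOT63 and SLOT61 overlap.
SLOT65 starts before SLOT63 ends → SLOT63 and SLOT65 overlap.
SLOT64 starts before SLOT63 ends → SLOT63 and SLOT64 overlap.
SLOT65 starts before SLOT61 ends → SLOT61 and SLOT65 overlap.
SLOT64 starts before SLOT61 ends → SLOT61 and SLOT64 overlap.
SLOT64 starts before SLOT65 ends → SLOT65 and SLOT64 overlap.

SLOT57 & SLOT60, SLOT59 & SLOT60, SLOT61 & SLOT63, SLOT61 & SLOT64, SLOT61 & SLOT65, SLOT62 & SLOT63, SLOT63 & SLOT64, SLOT63 & SLOT65, SLOT64 & SLOT65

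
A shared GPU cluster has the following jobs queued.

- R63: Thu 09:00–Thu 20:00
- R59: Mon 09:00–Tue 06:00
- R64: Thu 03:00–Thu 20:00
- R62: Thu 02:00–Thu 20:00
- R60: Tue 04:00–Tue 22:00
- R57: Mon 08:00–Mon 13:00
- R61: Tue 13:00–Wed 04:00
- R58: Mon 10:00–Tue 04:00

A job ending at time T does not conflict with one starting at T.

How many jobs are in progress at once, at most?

Sort all start/end points and keep a running count:
Mon 08:00 start R57 → 1
Mon 09:00 start R59 → 2
Mon 10:00 start R58 → 3
Mon 13:00 end R57 → 2
Tue 04:00 end R58 → 1
Tue 04:00 start R60 → 2
Tue 06:00 end R59 → 1
Tue 13:00 start R61 → 2
Tue 22:00 end R60 → 1
Wed 04:00 end R61 → 0
Thu 02:00 start R62 → 1
Thu 03:00 start R64 → 2
Thu 09:00 start R63 → 3
Thu 20:00 end R62 → 2
Thu 20:00 end R63 → 1
Thu 20:00 end R64 → 0
Peak is 3, at Mon 10:00 (R57, R58, R59).

3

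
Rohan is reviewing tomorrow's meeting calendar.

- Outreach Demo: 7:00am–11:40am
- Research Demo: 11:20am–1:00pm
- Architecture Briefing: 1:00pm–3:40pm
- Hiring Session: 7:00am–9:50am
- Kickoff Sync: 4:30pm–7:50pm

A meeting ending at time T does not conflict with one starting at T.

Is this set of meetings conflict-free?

Sorted by start: Outreach Demo, Hiring Session, Research Demo, Architecture Briefing, Kickoff Sync.
Hiring Session starts before Outreach Demo ends → Outreach Demo and Hiring Session overlap.
That's a conflict, so the schedule is not conflict-free.

No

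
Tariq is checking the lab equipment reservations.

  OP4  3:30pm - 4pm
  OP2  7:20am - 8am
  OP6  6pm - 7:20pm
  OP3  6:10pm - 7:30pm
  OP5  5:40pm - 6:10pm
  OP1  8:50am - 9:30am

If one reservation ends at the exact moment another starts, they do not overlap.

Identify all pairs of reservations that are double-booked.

OP3 & OP6, OP5 & OP6

Check each pair: they overlap iff neither finishes before the other starts.
Sorted by start: OP2, OP1, OP4, OP5, OP6, OP3.
OP1 starts after OP2 ends, so nothing later overlaps OP2 either.
OP4 starts after OP1 ends, so nothing later overlaps OP1 either.
OP5 starts after OP4 ends, so nothing later overlaps OP4 either.
OP6 starts before OP5 ends → OP5 and OP6 overlap.
OP3 starts exactly when OP5 ends (back-to-back, no overlap).
OP3 starts before OP6 ends → OP6 and OP3 overlap.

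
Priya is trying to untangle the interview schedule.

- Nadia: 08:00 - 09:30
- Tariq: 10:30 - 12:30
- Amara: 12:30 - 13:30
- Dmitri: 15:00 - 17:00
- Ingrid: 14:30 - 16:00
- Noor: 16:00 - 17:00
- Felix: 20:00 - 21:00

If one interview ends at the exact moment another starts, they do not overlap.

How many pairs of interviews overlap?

Sorted by start: Nadia, Tariq, Amara, Ingrid, Dmitri, Noor, Felix.
Tariq starts after Nadia ends; Nadia is clear from here.
Amara starts exactly when Tariq ends (back-to-back, no overlap); Tariq is clear from here.
Ingrid starts after Amara ends; Amara is clear from here.
Dmitri starts before Ingrid ends → Ingrid and Dmitri overlap.
Noor starts exactly when Ingrid ends (back-to-back, no overlap); Ingrid is clear from here.
Noor starts before Dmitri ends → Dmitri and Noor overlap.
Felix starts after Dmitri ends.
Felix starts after Noor ends.
Overlapping pairs: Dmitri & Ingrid, Dmitri & Noor — 2 in total.

2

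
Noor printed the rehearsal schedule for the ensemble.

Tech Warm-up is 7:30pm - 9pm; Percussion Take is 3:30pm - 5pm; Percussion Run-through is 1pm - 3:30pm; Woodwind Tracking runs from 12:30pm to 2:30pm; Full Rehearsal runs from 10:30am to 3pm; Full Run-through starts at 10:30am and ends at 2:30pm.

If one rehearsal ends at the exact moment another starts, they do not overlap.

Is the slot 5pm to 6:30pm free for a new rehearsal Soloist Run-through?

Yes — the slot is free

Full Run-through: ends 2:30pm at or before Soloist Run-through starts 5pm → clear.
Full Rehearsal: ends 3pm at or before Soloist Run-through starts 5pm → clear.
Woodwind Tracking: ends 2:30pm at or before Soloist Run-through starts 5pm → clear.
Percussion Run-through: ends 3:30pm at or before Soloist Run-through starts 5pm → clear.
Percussion Take: ends 5pm at or before Soloist Run-through starts 5pm → clear.
Tech Warm-up: starts 7:30pm at or after Soloist Run-through ends 6:30pm → clear.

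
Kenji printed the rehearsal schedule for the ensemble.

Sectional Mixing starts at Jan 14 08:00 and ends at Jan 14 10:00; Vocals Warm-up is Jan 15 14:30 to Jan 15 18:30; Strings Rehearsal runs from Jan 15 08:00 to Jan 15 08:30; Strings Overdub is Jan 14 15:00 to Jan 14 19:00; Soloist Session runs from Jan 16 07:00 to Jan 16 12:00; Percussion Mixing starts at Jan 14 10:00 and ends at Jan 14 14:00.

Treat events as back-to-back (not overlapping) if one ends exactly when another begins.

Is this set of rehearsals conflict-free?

Yes

Sorted by start: Sectional Mixing, Percussion Mixing, Strings Overdub, Strings Rehearsal, Vocals Warm-up, Soloist Session.
Percussion Mixing starts exactly when Sectional Mixing ends (back-to-back, no overlap), so Sectional Mixing has no further overlaps.
Strings Overdub starts after Percussion Mixing ends, so Percussion Mixing has no further overlaps.
Strings Rehearsal starts after Strings Overdub ends, so Strings Overdub has no further overlaps.
Vocals Warm-up starts after Strings Rehearsal ends, so Strings Rehearsal has no further overlaps.
Soloist Session starts after Vocals Warm-up ends.
Every pair is clear; the schedule has no overlaps.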